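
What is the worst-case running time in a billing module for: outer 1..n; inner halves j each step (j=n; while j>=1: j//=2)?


Reasoning: n times log n
Complexity: O(n log n)

O(n log n)


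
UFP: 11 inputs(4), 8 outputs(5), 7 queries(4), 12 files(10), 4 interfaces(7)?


UFP = EI*4 + EO*5 + EQ*4 + ILF*10 + EIF*7
UFP = 11*4 + 8*5 + 7*4 + 12*10 + 4*7
UFP = 44 + 40 + 28 + 120 + 28
UFP = 260

260


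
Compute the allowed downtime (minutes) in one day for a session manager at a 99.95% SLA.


Formula: allowed downtime = period * (100 - SLA) / 100
Period (day) = 1440 minutes
Unavailability fraction = (100 - 99.95) / 100
Allowed downtime = 1440 * (100 - 99.95) / 100
Allowed downtime = 0.72 minutes

0.72 minutes


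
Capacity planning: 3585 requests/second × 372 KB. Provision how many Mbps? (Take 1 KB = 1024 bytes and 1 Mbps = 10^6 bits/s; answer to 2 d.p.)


Formula: Mbps = payload_bytes * RPS * 8 / 1e6
Payload per request = 372 KB = 372 * 1024 = 380928 bytes
Total bytes/sec = 380928 * 3585 = 1365626880
Total bits/sec = 1365626880 * 8 = 10925015040
Mbps = 10925015040 / 1e6 = 10925.02

10925.02 Mbps


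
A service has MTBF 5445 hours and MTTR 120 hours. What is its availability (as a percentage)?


Availability = MTBF / (MTBF + MTTR)
Availability = 5445 / (5445 + 120)
Availability = 5445 / 5565
Availability = 97.8437%

97.8437%


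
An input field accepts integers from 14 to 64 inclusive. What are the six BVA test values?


Range: [14, 64]
Boundaries: just below min, min, min+1, max-1, max, just above max
Values: [13, 14, 15, 63, 64, 65]

[13, 14, 15, 63, 64, 65]


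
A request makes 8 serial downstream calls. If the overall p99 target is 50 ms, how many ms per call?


Formula: per_stage = total_budget / stages
per_stage = 50 / 8
per_stage = 6.25 ms

6.25 ms


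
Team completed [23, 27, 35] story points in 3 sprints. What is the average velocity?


Formula: Avg velocity = Total points / Number of sprints
Points: [23, 27, 35]
Sum = 23 + 27 + 35 = 85
Avg velocity = 85 / 3 = 28.33 points/sprint

28.33 points/sprint


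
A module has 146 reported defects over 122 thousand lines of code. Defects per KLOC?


Defect density = defects / KLOC
Defect density = 146 / 122
Defect density = 1.197 defects/KLOC

1.197 defects/KLOC


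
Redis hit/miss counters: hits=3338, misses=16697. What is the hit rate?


Formula: hit rate = hits / (hits + misses) * 100
hit rate = 3338 / (3338 + 16697) * 100
hit rate = 3338 / 20035 * 100
hit rate = 16.66%

16.66%


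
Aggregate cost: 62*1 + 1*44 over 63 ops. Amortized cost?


Formula: Amortized cost = Total cost / Operations
Total cost = (62 * 1) + (1 * 44)
Total cost = 62 + 44 = 106
Amortized = 106 / 63 = 1.6825

1.6825


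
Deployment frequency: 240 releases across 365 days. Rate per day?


Formula: deployments per day = releases / days
= 240 / 365
= 0.658 deploys/day
(equivalently, 4.6 deploys/week)

0.658 deploys/day


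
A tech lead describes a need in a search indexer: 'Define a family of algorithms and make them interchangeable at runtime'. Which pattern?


This matches the Strategy pattern

Strategy


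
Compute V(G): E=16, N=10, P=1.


Formula: V(G) = E - N + 2P
V(G) = 16 - 10 + 2*1
V(G) = 6 + 2
V(G) = 8

8


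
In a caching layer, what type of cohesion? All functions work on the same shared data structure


Reasoning: Functions share data
Type: Communicational cohesion

Communicational cohesion


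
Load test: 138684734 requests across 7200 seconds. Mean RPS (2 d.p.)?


Formula: throughput = requests / seconds
throughput = 138684734 / 7200
throughput = 19261.77 requests/second

19261.77 requests/second


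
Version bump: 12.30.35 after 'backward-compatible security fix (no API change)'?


Current: 12.30.35
Change category: 'backward-compatible security fix (no API change)' → patch bump
SemVer rule: patch bump → increment PATCH (MAJOR and MINOR unchanged)
New: 12.30.36

12.30.36


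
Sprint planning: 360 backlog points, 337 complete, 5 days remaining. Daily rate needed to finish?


Formula: Required rate = Remaining points / Days left
Remaining = 360 - 337 = 23 points
Required rate = 23 / 5 = 4.6 points/day

4.6 points/day


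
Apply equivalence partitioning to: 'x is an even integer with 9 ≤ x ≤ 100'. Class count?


Constraint: even integers in [9, 100]
Class 1: x < 9 — out-of-range invalid
Class 2: x in [9,100] but odd — wrong type invalid
Class 3: x in [9,100] and even — valid
Class 4: x > 100 — out-of-range invalid
Total equivalence classes: 4

4 equivalence classes


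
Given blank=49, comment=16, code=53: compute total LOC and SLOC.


Total LOC = blank + comment + code
Total LOC = 49 + 16 + 53 = 118
SLOC (source only) = code = 53

Total LOC: 118, SLOC: 53


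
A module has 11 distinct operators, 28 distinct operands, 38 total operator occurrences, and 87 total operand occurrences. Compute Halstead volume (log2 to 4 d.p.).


Formula: V = N * log2(η), where N = N1 + N2 and η = η1 + η2
η = 11 + 28 = 39
N = 38 + 87 = 125
log2(39) ≈ 5.2854
V = 125 * 5.2854 = 660.68

660.68


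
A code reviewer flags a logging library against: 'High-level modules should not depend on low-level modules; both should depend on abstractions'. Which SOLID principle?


This describes the Dependency Inversion Principle (DIP)

Dependency Inversion Principle (DIP)


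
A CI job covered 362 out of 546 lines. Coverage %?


Coverage = covered / total * 100
Coverage = 362 / 546 * 100
Coverage = 66.3%

66.3%


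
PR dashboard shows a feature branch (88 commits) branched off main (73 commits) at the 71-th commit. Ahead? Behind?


Common ancestor: commit #71
feature commits after divergence: 88 - 71 = 17
main commits after divergence: 73 - 71 = 2
feature is 17 commits ahead of main
main is 2 commits ahead of feature

feature ahead: 17, main ahead: 2


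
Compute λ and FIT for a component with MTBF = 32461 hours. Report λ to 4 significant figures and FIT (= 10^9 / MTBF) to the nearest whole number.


Formula: λ = 1 / MTBF; FIT = λ × 1e9 = 1e9 / MTBF
λ = 1 / 32461 ≈ 3.081e-05 failures/hour
FIT = 1e9 / 32461 ≈ 30806 failures per 1e9 hours (nearest whole number)

λ = 3.081e-05 /h, FIT = 30806


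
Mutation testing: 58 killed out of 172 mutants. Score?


Mutation score = killed / total * 100
Mutation score = 58 / 172 * 100
Mutation score = 33.72%

33.72%


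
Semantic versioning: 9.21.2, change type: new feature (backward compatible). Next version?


Current: 9.21.2
Change category: 'new feature (backward compatible)' → minor bump
SemVer rule: minor bump → increment MINOR, reset PATCH to 0 (MAJOR unchanged)
New: 9.22.0

9.22.0


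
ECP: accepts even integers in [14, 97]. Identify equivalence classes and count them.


Constraint: even integers in [14, 97]
Class 1: x < 14 — out-of-range invalid
Class 2: x in [14,97] but odd — wrong type invalid
Class 3: x in [14,97] and even — valid
Class 4: x > 97 — out-of-range invalid
Total equivalence classes: 4

4 equivalence classes


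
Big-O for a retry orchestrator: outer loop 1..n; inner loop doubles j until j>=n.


Reasoning: linear outer times logarithmic inner
Complexity: O(n log n)

O(n log n)


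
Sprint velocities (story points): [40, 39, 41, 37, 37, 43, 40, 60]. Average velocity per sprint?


Formula: Avg velocity = Total points / Number of sprints
Points: [40, 39, 41, 37, 37, 43, 40, 60]
Sum = 40 + 39 + 41 + 37 + 37 + 43 + 40 + 60 = 337
Avg velocity = 337 / 8 = 42.13 points/sprint

42.13 points/sprint


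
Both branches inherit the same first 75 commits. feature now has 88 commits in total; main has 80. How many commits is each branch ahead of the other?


Common ancestor: commit #75
feature commits after divergence: 88 - 75 = 13
main commits after divergence: 80 - 75 = 5
feature is 13 commits ahead of main
main is 5 commits ahead of feature

feature ahead: 13, main ahead: 5


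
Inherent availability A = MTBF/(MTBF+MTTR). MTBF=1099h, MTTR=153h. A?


Availability = MTBF / (MTBF + MTTR)
Availability = 1099 / (1099 + 153)
Availability = 1099 / 1252
Availability = 87.7796%

87.7796%


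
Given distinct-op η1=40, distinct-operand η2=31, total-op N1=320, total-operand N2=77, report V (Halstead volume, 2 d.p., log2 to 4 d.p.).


Formula: V = N * log2(η), where N = N1 + N2 and η = η1 + η2
η = 40 + 31 = 71
N = 320 + 77 = 397
log2(71) ≈ 6.1497
V = 397 * 6.1497 = 2441.43

2441.43


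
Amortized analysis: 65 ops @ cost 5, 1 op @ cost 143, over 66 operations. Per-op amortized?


Formula: Amortized cost = Total cost / Operations
Total cost = (65 * 5) + (1 * 143)
Total cost = 325 + 143 = 468
Amortized = 468 / 66 = 7.0909

7.0909


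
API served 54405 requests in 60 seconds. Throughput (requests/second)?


Formula: throughput = requests / seconds
throughput = 54405 / 60
throughput = 906.75 requests/second

906.75 requests/second


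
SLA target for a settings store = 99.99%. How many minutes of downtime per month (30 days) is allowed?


Formula: allowed downtime = period * (100 - SLA) / 100
Period (month (30 days)) = 43200 minutes
Unavailability fraction = (100 - 99.99) / 100
Allowed downtime = 43200 * (100 - 99.99) / 100
Allowed downtime = 4.32 minutes

4.32 minutes


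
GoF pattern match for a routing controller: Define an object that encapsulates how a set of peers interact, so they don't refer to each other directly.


This matches the Mediator pattern

Mediator


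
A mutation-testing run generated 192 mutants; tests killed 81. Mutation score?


Mutation score = killed / total * 100
Mutation score = 81 / 192 * 100
Mutation score = 42.19%

42.19%


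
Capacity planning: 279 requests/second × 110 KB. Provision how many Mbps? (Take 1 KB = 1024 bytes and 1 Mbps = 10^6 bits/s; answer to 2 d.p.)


Formula: Mbps = payload_bytes * RPS * 8 / 1e6
Payload per request = 110 KB = 110 * 1024 = 112640 bytes
Total bytes/sec = 112640 * 279 = 31426560
Total bits/sec = 31426560 * 8 = 251412480
Mbps = 251412480 / 1e6 = 251.41

251.41 Mbps


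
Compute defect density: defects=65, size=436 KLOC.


Defect density = defects / KLOC
Defect density = 65 / 436
Defect density = 0.149 defects/KLOC

0.149 defects/KLOC


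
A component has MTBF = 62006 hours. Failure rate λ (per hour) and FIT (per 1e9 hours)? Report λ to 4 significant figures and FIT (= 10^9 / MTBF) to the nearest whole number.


Formula: λ = 1 / MTBF; FIT = λ × 1e9 = 1e9 / MTBF
λ = 1 / 62006 ≈ 1.613e-05 failures/hour
FIT = 1e9 / 62006 ≈ 16127 failures per 1e9 hours (nearest whole number)

λ = 1.613e-05 /h, FIT = 16127


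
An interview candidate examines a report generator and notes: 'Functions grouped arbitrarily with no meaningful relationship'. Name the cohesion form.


Reasoning: Worst: random grouping
Type: Coincidental cohesion

Coincidental cohesion


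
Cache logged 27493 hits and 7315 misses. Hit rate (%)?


Formula: hit rate = hits / (hits + misses) * 100
hit rate = 27493 / (27493 + 7315) * 100
hit rate = 27493 / 34808 * 100
hit rate = 78.98%

78.98%


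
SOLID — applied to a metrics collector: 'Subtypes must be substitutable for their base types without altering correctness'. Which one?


This describes the Liskov Substitution Principle (LSP)

Liskov Substitution Principle (LSP)


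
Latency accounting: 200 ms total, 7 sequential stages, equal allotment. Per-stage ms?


Formula: per_stage = total_budget / stages
per_stage = 200 / 7
per_stage = 28.57 ms

28.57 ms


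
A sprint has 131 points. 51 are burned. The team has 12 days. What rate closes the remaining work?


Formula: Required rate = Remaining points / Days left
Remaining = 131 - 51 = 80 points
Required rate = 80 / 12 = 6.67 points/day

6.67 points/day


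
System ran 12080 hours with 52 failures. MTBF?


Formula: MTBF = Total operating time / Number of failures
MTBF = 12080 / 52
MTBF = 232.31 hours

232.31 hours


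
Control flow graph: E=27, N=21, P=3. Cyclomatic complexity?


Formula: V(G) = E - N + 2P
V(G) = 27 - 21 + 2*3
V(G) = 6 + 6
V(G) = 12

12


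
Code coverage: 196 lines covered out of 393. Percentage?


Coverage = covered / total * 100
Coverage = 196 / 393 * 100
Coverage = 49.87%

49.87%


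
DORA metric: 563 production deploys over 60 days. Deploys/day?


Formula: deployments per day = releases / days
= 563 / 60
= 9.383 deploys/day
(equivalently, 65.68 deploys/week)

9.383 deploys/day


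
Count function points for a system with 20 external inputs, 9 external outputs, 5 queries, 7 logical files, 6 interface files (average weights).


UFP = EI*4 + EO*5 + EQ*4 + ILF*10 + EIF*7
UFP = 20*4 + 9*5 + 5*4 + 7*10 + 6*7
UFP = 80 + 45 + 20 + 70 + 42
UFP = 257

257


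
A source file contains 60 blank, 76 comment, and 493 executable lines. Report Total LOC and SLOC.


Total LOC = blank + comment + code
Total LOC = 60 + 76 + 493 = 629
SLOC (source only) = code = 493

Total LOC: 629, SLOC: 493


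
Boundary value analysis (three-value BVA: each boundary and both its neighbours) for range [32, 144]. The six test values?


Range: [32, 144]
Boundaries: just below min, min, min+1, max-1, max, just above max
Values: [31, 32, 33, 143, 144, 145]

[31, 32, 33, 143, 144, 145]


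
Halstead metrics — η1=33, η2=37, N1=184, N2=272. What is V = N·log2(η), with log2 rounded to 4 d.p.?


Formula: V = N * log2(η), where N = N1 + N2 and η = η1 + η2
η = 33 + 37 = 70
N = 184 + 272 = 456
log2(70) ≈ 6.1293
V = 456 * 6.1293 = 2794.96

2794.96


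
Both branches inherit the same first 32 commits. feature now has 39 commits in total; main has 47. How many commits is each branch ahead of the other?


Common ancestor: commit #32
feature commits after divergence: 39 - 32 = 7
main commits after divergence: 47 - 32 = 15
feature is 7 commits ahead of main
main is 15 commits ahead of feature

feature ahead: 7, main ahead: 15


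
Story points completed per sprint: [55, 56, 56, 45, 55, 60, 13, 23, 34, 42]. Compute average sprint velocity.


Formula: Avg velocity = Total points / Number of sprints
Points: [55, 56, 56, 45, 55, 60, 13, 23, 34, 42]
Sum = 55 + 56 + 56 + 45 + 55 + 60 + 13 + 23 + 34 + 42 = 439
Avg velocity = 439 / 10 = 43.9 points/sprint

43.9 points/sprint


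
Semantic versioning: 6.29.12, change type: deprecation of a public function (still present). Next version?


Current: 6.29.12
Change category: 'deprecation of a public function (still present)' → minor bump
SemVer rule: minor bump → increment MINOR, reset PATCH to 0 (MAJOR unchanged)
New: 6.30.0

6.30.0


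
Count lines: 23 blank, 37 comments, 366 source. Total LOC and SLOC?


Total LOC = blank + comment + code
Total LOC = 23 + 37 + 366 = 426
SLOC (source only) = code = 366

Total LOC: 426, SLOC: 366


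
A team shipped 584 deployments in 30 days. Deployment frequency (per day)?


Formula: deployments per day = releases / days
= 584 / 30
= 19.467 deploys/day
(equivalently, 136.27 deploys/week)

19.467 deploys/day


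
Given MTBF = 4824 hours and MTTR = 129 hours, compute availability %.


Availability = MTBF / (MTBF + MTTR)
Availability = 4824 / (4824 + 129)
Availability = 4824 / 4953
Availability = 97.3955%

97.3955%


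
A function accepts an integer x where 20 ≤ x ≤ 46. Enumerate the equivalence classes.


Valid range: [20, 46]
Class 1: x < 20 — invalid
Class 2: 20 ≤ x ≤ 46 — valid
Class 3: x > 46 — invalid
Total equivalence classes: 3

3 equivalence classes


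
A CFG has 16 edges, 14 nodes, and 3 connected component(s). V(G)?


Formula: V(G) = E - N + 2P
V(G) = 16 - 14 + 2*3
V(G) = 2 + 6
V(G) = 8

8


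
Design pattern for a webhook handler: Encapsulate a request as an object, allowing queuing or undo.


This matches the Command pattern

Command


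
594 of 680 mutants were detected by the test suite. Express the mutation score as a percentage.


Mutation score = killed / total * 100
Mutation score = 594 / 680 * 100
Mutation score = 87.35%

87.35%


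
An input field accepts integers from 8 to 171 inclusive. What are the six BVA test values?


Range: [8, 171]
Boundaries: just below min, min, min+1, max-1, max, just above max
Values: [7, 8, 9, 170, 171, 172]

[7, 8, 9, 170, 171, 172]


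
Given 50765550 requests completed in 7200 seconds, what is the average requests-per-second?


Formula: throughput = requests / seconds
throughput = 50765550 / 7200
throughput = 7050.77 requests/second

7050.77 requests/second


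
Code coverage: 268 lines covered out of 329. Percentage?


Coverage = covered / total * 100
Coverage = 268 / 329 * 100
Coverage = 81.46%

81.46%


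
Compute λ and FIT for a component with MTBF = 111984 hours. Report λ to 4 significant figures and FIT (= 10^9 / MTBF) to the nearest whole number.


Formula: λ = 1 / MTBF; FIT = λ × 1e9 = 1e9 / MTBF
λ = 1 / 111984 ≈ 8.930e-06 failures/hour
FIT = 1e9 / 111984 ≈ 8930 failures per 1e9 hours (nearest whole number)

λ = 8.930e-06 /h, FIT = 8930


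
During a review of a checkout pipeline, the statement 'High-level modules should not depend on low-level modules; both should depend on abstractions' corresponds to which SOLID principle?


This describes the Dependency Inversion Principle (DIP)

Dependency Inversion Principle (DIP)


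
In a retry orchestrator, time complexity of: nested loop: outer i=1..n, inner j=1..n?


Reasoning: n iterations times n iterations
Complexity: O(n^2)

O(n^2)


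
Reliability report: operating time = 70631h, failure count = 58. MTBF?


Formula: MTBF = Total operating time / Number of failures
MTBF = 70631 / 58
MTBF = 1217.78 hours

1217.78 hours


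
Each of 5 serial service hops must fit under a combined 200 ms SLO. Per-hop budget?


Formula: per_stage = total_budget / stages
per_stage = 200 / 5
per_stage = 40.0 ms

40.0 ms


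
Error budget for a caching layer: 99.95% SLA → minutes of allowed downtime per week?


Formula: allowed downtime = period * (100 - SLA) / 100
Period (week) = 10080 minutes
Unavailability fraction = (100 - 99.95) / 100
Allowed downtime = 10080 * (100 - 99.95) / 100
Allowed downtime = 5.04 minutes

5.04 minutes


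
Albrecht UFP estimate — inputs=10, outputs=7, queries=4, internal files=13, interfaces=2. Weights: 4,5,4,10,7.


UFP = EI*4 + EO*5 + EQ*4 + ILF*10 + EIF*7
UFP = 10*4 + 7*5 + 4*4 + 13*10 + 2*7
UFP = 40 + 35 + 16 + 130 + 14
UFP = 235

235


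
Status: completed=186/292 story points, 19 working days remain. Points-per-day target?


Formula: Required rate = Remaining points / Days left
Remaining = 292 - 186 = 106 points
Required rate = 106 / 19 = 5.58 points/day

5.58 points/day


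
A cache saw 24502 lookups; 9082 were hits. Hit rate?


Formula: hit rate = hits / (hits + misses) * 100
hit rate = 9082 / (9082 + 15420) * 100
hit rate = 9082 / 24502 * 100
hit rate = 37.07%

37.07%


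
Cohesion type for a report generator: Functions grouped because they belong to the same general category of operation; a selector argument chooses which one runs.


Reasoning: Grouped by category of activity, not by data or sequence
Type: Logical cohesion

Logical cohesion


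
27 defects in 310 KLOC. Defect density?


Defect density = defects / KLOC
Defect density = 27 / 310
Defect density = 0.087 defects/KLOC

0.087 defects/KLOC


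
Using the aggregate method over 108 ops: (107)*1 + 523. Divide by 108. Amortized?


Formula: Amortized cost = Total cost / Operations
Total cost = (107 * 1) + (1 * 523)
Total cost = 107 + 523 = 630
Amortized = 630 / 108 = 5.8333

5.8333


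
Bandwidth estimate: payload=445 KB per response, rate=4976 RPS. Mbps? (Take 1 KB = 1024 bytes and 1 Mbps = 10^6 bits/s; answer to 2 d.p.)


Formula: Mbps = payload_bytes * RPS * 8 / 1e6
Payload per request = 445 KB = 445 * 1024 = 455680 bytes
Total bytes/sec = 455680 * 4976 = 2267463680
Total bits/sec = 2267463680 * 8 = 18139709440
Mbps = 18139709440 / 1e6 = 18139.71

18139.71 Mbps


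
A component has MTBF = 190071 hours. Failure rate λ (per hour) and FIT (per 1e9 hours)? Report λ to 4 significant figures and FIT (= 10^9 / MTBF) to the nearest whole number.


Formula: λ = 1 / MTBF; FIT = λ × 1e9 = 1e9 / MTBF
λ = 1 / 190071 ≈ 5.261e-06 failures/hour
FIT = 1e9 / 190071 ≈ 5261 failures per 1e9 hours (nearest whole number)

λ = 5.261e-06 /h, FIT = 5261


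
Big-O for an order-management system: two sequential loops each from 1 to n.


Reasoning: sequential dominates: O(n) + O(n) = O(n)
Complexity: O(n)

O(n)


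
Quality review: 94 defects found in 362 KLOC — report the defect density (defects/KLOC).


Defect density = defects / KLOC
Defect density = 94 / 362
Defect density = 0.26 defects/KLOC

0.26 defects/KLOC


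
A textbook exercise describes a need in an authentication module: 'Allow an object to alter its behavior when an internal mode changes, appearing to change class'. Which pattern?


This matches the State pattern

State


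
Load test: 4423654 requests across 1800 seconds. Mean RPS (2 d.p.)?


Formula: throughput = requests / seconds
throughput = 4423654 / 1800
throughput = 2457.59 requests/second

2457.59 requests/second


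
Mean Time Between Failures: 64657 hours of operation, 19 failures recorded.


Formula: MTBF = Total operating time / Number of failures
MTBF = 64657 / 19
MTBF = 3403.0 hours

3403.0 hours


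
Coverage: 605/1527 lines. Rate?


Coverage = covered / total * 100
Coverage = 605 / 1527 * 100
Coverage = 39.62%

39.62%


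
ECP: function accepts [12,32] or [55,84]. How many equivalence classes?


Valid ranges: [12,32] and [55,84]
Class 1: x < 12 — invalid
Class 2: 12 ≤ x ≤ 32 — valid
Class 3: 32 < x < 55 — invalid (gap between ranges)
Class 4: 55 ≤ x ≤ 84 — valid
Class 5: x > 84 — invalid
Total equivalence classes: 5

5 equivalence classes


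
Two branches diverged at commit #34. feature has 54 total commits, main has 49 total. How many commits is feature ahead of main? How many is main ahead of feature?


Common ancestor: commit #34
feature commits after divergence: 54 - 34 = 20
main commits after divergence: 49 - 34 = 15
feature is 20 commits ahead of main
main is 15 commits ahead of feature

feature ahead: 20, main ahead: 15


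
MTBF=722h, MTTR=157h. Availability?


Availability = MTBF / (MTBF + MTTR)
Availability = 722 / (722 + 157)
Availability = 722 / 879
Availability = 82.1388%

82.1388%


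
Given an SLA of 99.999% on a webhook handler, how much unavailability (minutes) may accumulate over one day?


Formula: allowed downtime = period * (100 - SLA) / 100
Period (day) = 1440 minutes
Unavailability fraction = (100 - 99.999) / 100
Allowed downtime = 1440 * (100 - 99.999) / 100
Allowed downtime = 0.0144 minutes

0.0144 minutes


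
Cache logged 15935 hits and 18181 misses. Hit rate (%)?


Formula: hit rate = hits / (hits + misses) * 100
hit rate = 15935 / (15935 + 18181) * 100
hit rate = 15935 / 34116 * 100
hit rate = 46.71%

46.71%


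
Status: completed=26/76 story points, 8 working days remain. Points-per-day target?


Formula: Required rate = Remaining points / Days left
Remaining = 76 - 26 = 50 points
Required rate = 50 / 8 = 6.25 points/day

6.25 points/day


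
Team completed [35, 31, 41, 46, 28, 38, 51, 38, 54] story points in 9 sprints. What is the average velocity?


Formula: Avg velocity = Total points / Number of sprints
Points: [35, 31, 41, 46, 28, 38, 51, 38, 54]
Sum = 35 + 31 + 41 + 46 + 28 + 38 + 51 + 38 + 54 = 362
Avg velocity = 362 / 9 = 40.22 points/sprint

40.22 points/sprint


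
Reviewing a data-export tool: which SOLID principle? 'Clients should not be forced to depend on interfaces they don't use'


This describes the Interface Segregation Principle (ISP)

Interface Segregation Principle (ISP)


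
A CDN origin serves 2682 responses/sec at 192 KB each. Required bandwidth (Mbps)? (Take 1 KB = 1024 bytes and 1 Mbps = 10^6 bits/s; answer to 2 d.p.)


Formula: Mbps = payload_bytes * RPS * 8 / 1e6
Payload per request = 192 KB = 192 * 1024 = 196608 bytes
Total bytes/sec = 196608 * 2682 = 527302656
Total bits/sec = 527302656 * 8 = 4218421248
Mbps = 4218421248 / 1e6 = 4218.42

4218.42 Mbps


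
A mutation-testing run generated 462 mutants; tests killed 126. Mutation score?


Mutation score = killed / total * 100
Mutation score = 126 / 462 * 100
Mutation score = 27.27%

27.27%


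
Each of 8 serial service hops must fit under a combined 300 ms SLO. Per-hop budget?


Formula: per_stage = total_budget / stages
per_stage = 300 / 8
per_stage = 37.5 ms

37.5 ms


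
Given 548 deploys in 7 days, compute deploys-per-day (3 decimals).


Formula: deployments per day = releases / days
= 548 / 7
= 78.286 deploys/day
(equivalently, 548.0 deploys/week)

78.286 deploys/day


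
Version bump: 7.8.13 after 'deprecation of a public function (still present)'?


Current: 7.8.13
Change category: 'deprecation of a public function (still present)' → minor bump
SemVer rule: minor bump → increment MINOR, reset PATCH to 0 (MAJOR unchanged)
New: 7.9.0

7.9.0


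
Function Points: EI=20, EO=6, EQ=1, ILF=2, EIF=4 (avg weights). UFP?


UFP = EI*4 + EO*5 + EQ*4 + ILF*10 + EIF*7
UFP = 20*4 + 6*5 + 1*4 + 2*10 + 4*7
UFP = 80 + 30 + 4 + 20 + 28
UFP = 162

162


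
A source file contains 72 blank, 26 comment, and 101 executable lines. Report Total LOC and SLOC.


Total LOC = blank + comment + code
Total LOC = 72 + 26 + 101 = 199
SLOC (source only) = code = 101

Total LOC: 199, SLOC: 101


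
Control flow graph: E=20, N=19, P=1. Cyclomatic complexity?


Formula: V(G) = E - N + 2P
V(G) = 20 - 19 + 2*1
V(G) = 1 + 2
V(G) = 3

3


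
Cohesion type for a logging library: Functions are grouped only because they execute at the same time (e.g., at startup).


Reasoning: Related by timing only
Type: Temporal cohesion

Temporal cohesion


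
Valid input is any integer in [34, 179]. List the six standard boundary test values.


Range: [34, 179]
Boundaries: just below min, min, min+1, max-1, max, just above max
Values: [33, 34, 35, 178, 179, 180]

[33, 34, 35, 178, 179, 180]


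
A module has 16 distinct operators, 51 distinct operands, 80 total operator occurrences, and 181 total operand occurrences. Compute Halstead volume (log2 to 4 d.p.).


Formula: V = N * log2(η), where N = N1 + N2 and η = η1 + η2
η = 16 + 51 = 67
N = 80 + 181 = 261
log2(67) ≈ 6.0661
V = 261 * 6.0661 = 1583.25

1583.25


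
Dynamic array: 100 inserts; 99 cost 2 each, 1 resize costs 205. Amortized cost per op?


Formula: Amortized cost = Total cost / Operations
Total cost = (99 * 2) + (1 * 205)
Total cost = 198 + 205 = 403
Amortized = 403 / 100 = 4.03

4.03


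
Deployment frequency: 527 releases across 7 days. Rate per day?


Formula: deployments per day = releases / days
= 527 / 7
= 75.286 deploys/day
(equivalently, 527.0 deploys/week)

75.286 deploys/day


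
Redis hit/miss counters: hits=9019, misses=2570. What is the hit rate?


Formula: hit rate = hits / (hits + misses) * 100
hit rate = 9019 / (9019 + 2570) * 100
hit rate = 9019 / 11589 * 100
hit rate = 77.82%

77.82%


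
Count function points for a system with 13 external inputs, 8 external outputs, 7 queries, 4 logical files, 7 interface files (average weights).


UFP = EI*4 + EO*5 + EQ*4 + ILF*10 + EIF*7
UFP = 13*4 + 8*5 + 7*4 + 4*10 + 7*7
UFP = 52 + 40 + 28 + 40 + 49
UFP = 209

209


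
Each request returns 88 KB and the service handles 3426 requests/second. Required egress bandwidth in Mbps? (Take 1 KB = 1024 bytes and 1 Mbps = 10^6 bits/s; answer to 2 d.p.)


Formula: Mbps = payload_bytes * RPS * 8 / 1e6
Payload per request = 88 KB = 88 * 1024 = 90112 bytes
Total bytes/sec = 90112 * 3426 = 308723712
Total bits/sec = 308723712 * 8 = 2469789696
Mbps = 2469789696 / 1e6 = 2469.79

2469.79 Mbps


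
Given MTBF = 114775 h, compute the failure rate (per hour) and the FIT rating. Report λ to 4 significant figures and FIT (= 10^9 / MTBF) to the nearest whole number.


Formula: λ = 1 / MTBF; FIT = λ × 1e9 = 1e9 / MTBF
λ = 1 / 114775 ≈ 8.713e-06 failures/hour
FIT = 1e9 / 114775 ≈ 8713 failures per 1e9 hours (nearest whole number)

λ = 8.713e-06 /h, FIT = 8713


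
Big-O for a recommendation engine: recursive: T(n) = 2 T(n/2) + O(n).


Reasoning: master theorem case 2 (merge-sort recurrence)
Complexity: O(n log n)

O(n log n)


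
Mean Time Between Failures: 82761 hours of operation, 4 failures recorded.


Formula: MTBF = Total operating time / Number of failures
MTBF = 82761 / 4
MTBF = 20690.25 hours

20690.25 hours


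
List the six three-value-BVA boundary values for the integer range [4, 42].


Range: [4, 42]
Boundaries: just below min, min, min+1, max-1, max, just above max
Values: [3, 4, 5, 41, 42, 43]

[3, 4, 5, 41, 42, 43]


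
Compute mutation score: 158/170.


Mutation score = killed / total * 100
Mutation score = 158 / 170 * 100
Mutation score = 92.94%

92.94%


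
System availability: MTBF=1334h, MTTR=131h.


Availability = MTBF / (MTBF + MTTR)
Availability = 1334 / (1334 + 131)
Availability = 1334 / 1465
Availability = 91.058%

91.058%


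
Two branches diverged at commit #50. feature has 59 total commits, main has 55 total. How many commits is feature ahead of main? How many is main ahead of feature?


Common ancestor: commit #50
feature commits after divergence: 59 - 50 = 9
main commits after divergence: 55 - 50 = 5
feature is 9 commits ahead of main
main is 5 commits ahead of feature

feature ahead: 9, main ahead: 5


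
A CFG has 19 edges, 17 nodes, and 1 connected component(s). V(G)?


Formula: V(G) = E - N + 2P
V(G) = 19 - 17 + 2*1
V(G) = 2 + 2
V(G) = 4

4


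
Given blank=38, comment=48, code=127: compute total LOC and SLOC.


Total LOC = blank + comment + code
Total LOC = 38 + 48 + 127 = 213
SLOC (source only) = code = 127

Total LOC: 213, SLOC: 127


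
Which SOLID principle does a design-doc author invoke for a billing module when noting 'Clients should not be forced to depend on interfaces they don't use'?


This describes the Interface Segregation Principle (ISP)

Interface Segregation Principle (ISP)


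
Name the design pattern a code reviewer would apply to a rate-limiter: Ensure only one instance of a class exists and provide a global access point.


This matches the Singleton pattern

Singleton


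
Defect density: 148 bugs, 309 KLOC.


Defect density = defects / KLOC
Defect density = 148 / 309
Defect density = 0.479 defects/KLOC

0.479 defects/KLOC


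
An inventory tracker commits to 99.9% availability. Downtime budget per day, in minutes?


Formula: allowed downtime = period * (100 - SLA) / 100
Period (day) = 1440 minutes
Unavailability fraction = (100 - 99.9) / 100
Allowed downtime = 1440 * (100 - 99.9) / 100
Allowed downtime = 1.44 minutes

1.44 minutes


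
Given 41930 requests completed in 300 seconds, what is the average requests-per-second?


Formula: throughput = requests / seconds
throughput = 41930 / 300
throughput = 139.77 requests/second

139.77 requests/second


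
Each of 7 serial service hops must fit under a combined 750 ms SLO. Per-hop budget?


Formula: per_stage = total_budget / stages
per_stage = 750 / 7
per_stage = 107.14 ms

107.14 ms


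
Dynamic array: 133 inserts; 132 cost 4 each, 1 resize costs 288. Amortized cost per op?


Formula: Amortized cost = Total cost / Operations
Total cost = (132 * 4) + (1 * 288)
Total cost = 528 + 288 = 816
Amortized = 816 / 133 = 6.1353

6.1353


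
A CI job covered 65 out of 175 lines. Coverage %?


Coverage = covered / total * 100
Coverage = 65 / 175 * 100
Coverage = 37.14%

37.14%


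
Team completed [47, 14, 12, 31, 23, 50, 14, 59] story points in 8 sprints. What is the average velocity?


Formula: Avg velocity = Total points / Number of sprints
Points: [47, 14, 12, 31, 23, 50, 14, 59]
Sum = 47 + 14 + 12 + 31 + 23 + 50 + 14 + 59 = 250
Avg velocity = 250 / 8 = 31.25 points/sprint

31.25 points/sprint


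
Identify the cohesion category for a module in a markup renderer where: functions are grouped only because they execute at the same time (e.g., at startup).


Reasoning: Related by timing only
Type: Temporal cohesion

Temporal cohesion


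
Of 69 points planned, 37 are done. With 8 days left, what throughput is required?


Formula: Required rate = Remaining points / Days left
Remaining = 69 - 37 = 32 points
Required rate = 32 / 8 = 4.0 points/day

4.0 points/day


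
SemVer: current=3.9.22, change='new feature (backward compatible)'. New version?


Current: 3.9.22
Change category: 'new feature (backward compatible)' → minor bump
SemVer rule: minor bump → increment MINOR, reset PATCH to 0 (MAJOR unchanged)
New: 3.10.0

3.10.0


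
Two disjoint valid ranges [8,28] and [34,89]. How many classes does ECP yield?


Valid ranges: [8,28] and [34,89]
Class 1: x < 8 — invalid
Class 2: 8 ≤ x ≤ 28 — valid
Class 3: 28 < x < 34 — invalid (gap between ranges)
Class 4: 34 ≤ x ≤ 89 — valid
Class 5: x > 89 — invalid
Total equivalence classes: 5

5 equivalence classes


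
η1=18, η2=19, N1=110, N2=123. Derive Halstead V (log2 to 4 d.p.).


Formula: V = N * log2(η), where N = N1 + N2 and η = η1 + η2
η = 18 + 19 = 37
N = 110 + 123 = 233
log2(37) ≈ 5.2095
V = 233 * 5.2095 = 1213.81

1213.81


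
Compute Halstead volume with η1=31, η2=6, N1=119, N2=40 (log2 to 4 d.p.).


Formula: V = N * log2(η), where N = N1 + N2 and η = η1 + η2
η = 31 + 6 = 37
N = 119 + 40 = 159
log2(37) ≈ 5.2095
V = 159 * 5.2095 = 828.31

828.31


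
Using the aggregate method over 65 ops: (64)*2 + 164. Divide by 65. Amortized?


Formula: Amortized cost = Total cost / Operations
Total cost = (64 * 2) + (1 * 164)
Total cost = 128 + 164 = 292
Amortized = 292 / 65 = 4.4923

4.4923


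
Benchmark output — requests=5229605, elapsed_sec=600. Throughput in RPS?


Formula: throughput = requests / seconds
throughput = 5229605 / 600
throughput = 8716.01 requests/second

8716.01 requests/second


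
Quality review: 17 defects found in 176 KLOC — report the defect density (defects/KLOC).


Defect density = defects / KLOC
Defect density = 17 / 176
Defect density = 0.097 defects/KLOC

0.097 defects/KLOC


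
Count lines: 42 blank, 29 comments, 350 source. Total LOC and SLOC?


Total LOC = blank + comment + code
Total LOC = 42 + 29 + 350 = 421
SLOC (source only) = code = 350

Total LOC: 421, SLOC: 350


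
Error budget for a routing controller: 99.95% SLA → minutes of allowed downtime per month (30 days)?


Formula: allowed downtime = period * (100 - SLA) / 100
Period (month (30 days)) = 43200 minutes
Unavailability fraction = (100 - 99.95) / 100
Allowed downtime = 43200 * (100 - 99.95) / 100
Allowed downtime = 21.6 minutes

21.6 minutes


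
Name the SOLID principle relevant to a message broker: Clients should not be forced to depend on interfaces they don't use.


This describes the Interface Segregation Principle (ISP)

Interface Segregation Principle (ISP)


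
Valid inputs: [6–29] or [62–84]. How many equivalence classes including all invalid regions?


Valid ranges: [6,29] and [62,84]
Class 1: x < 6 — invalid
Class 2: 6 ≤ x ≤ 29 — valid
Class 3: 29 < x < 62 — invalid (gap between ranges)
Class 4: 62 ≤ x ≤ 84 — valid
Class 5: x > 84 — invalid
Total equivalence classes: 5

5 equivalence classes


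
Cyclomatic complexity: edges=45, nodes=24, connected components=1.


Formula: V(G) = E - N + 2P
V(G) = 45 - 24 + 2*1
V(G) = 21 + 2
V(G) = 23

23


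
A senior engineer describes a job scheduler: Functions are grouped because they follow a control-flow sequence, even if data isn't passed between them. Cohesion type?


Reasoning: Grouped by order of execution within a routine, not by data flow
Type: Procedural cohesion

Procedural cohesion


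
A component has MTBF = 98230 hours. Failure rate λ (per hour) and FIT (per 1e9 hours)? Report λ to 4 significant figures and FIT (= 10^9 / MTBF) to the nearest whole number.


Formula: λ = 1 / MTBF; FIT = λ × 1e9 = 1e9 / MTBF
λ = 1 / 98230 ≈ 1.018e-05 failures/hour
FIT = 1e9 / 98230 ≈ 10180 failures per 1e9 hours (nearest whole number)

λ = 1.018e-05 /h, FIT = 10180


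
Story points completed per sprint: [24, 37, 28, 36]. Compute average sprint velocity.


Formula: Avg velocity = Total points / Number of sprints
Points: [24, 37, 28, 36]
Sum = 24 + 37 + 28 + 36 = 125
Avg velocity = 125 / 4 = 31.25 points/sprint

31.25 points/sprint


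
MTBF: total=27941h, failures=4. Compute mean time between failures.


Formula: MTBF = Total operating time / Number of failures
MTBF = 27941 / 4
MTBF = 6985.25 hours

6985.25 hours


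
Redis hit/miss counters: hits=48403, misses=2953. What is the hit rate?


Formula: hit rate = hits / (hits + misses) * 100
hit rate = 48403 / (48403 + 2953) * 100
hit rate = 48403 / 51356 * 100
hit rate = 94.25%

94.25%


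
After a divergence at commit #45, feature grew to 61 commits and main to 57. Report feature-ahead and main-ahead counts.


Common ancestor: commit #45
feature commits after divergence: 61 - 45 = 16
main commits after divergence: 57 - 45 = 12
feature is 16 commits ahead of main
main is 12 commits ahead of feature

feature ahead: 16, main ahead: 12


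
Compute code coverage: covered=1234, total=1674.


Coverage = covered / total * 100
Coverage = 1234 / 1674 * 100
Coverage = 73.72%

73.72%


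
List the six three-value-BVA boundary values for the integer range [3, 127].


Range: [3, 127]
Boundaries: just below min, min, min+1, max-1, max, just above max
Values: [2, 3, 4, 126, 127, 128]

[2, 3, 4, 126, 127, 128]


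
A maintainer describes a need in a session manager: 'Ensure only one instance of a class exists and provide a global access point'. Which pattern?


This matches the Singleton pattern

Singleton


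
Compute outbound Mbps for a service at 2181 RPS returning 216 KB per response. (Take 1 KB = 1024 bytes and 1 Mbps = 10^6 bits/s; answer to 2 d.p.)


Formula: Mbps = payload_bytes * RPS * 8 / 1e6
Payload per request = 216 KB = 216 * 1024 = 221184 bytes
Total bytes/sec = 221184 * 2181 = 482402304
Total bits/sec = 482402304 * 8 = 3859218432
Mbps = 3859218432 / 1e6 = 3859.22

3859.22 Mbps


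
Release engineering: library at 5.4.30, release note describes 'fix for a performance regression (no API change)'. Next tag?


Current: 5.4.30
Change category: 'fix for a performance regression (no API change)' → patch bump
SemVer rule: patch bump → increment PATCH (MAJOR and MINOR unchanged)
New: 5.4.31

5.4.31


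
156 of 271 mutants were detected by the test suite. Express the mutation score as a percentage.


Mutation score = killed / total * 100
Mutation score = 156 / 271 * 100
Mutation score = 57.56%

57.56%


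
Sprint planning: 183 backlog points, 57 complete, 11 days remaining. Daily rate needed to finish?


Formula: Required rate = Remaining points / Days left
Remaining = 183 - 57 = 126 points
Required rate = 126 / 11 = 11.45 points/day

11.45 points/day


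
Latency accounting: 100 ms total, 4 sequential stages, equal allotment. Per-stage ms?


Formula: per_stage = total_budget / stages
per_stage = 100 / 4
per_stage = 25.0 ms

25.0 ms


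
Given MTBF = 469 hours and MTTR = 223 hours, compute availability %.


Availability = MTBF / (MTBF + MTTR)
Availability = 469 / (469 + 223)
Availability = 469 / 692
Availability = 67.7746%

67.7746%


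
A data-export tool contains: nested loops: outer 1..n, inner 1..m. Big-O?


Reasoning: product of independent bounds
Complexity: O(n*m)

O(n*m)
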